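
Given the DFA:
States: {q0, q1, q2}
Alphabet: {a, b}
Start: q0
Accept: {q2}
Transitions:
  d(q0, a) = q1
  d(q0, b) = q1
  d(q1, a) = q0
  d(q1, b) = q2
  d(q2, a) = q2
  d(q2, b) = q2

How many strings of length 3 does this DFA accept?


Enumerating all length-3 strings:
  "aaa" -> q1 [reject]
  "aab" -> q1 [reject]
  "aba" -> q2 [accept]
  "abb" -> q2 [accept]
  "baa" -> q1 [reject]
  "bab" -> q1 [reject]
  "bba" -> q2 [accept]
  "bbb" -> q2 [accept]

4 out of 8


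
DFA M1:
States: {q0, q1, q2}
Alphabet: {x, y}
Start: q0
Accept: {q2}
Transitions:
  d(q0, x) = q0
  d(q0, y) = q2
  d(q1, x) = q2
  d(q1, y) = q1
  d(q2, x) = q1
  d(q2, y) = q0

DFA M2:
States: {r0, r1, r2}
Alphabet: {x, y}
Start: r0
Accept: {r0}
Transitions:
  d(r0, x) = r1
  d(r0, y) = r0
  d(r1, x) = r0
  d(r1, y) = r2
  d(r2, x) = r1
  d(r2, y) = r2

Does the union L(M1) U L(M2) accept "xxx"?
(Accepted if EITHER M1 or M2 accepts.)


M1: final=q0 accepted=False
M2: final=r1 accepted=False

No, union rejects (neither accepts)


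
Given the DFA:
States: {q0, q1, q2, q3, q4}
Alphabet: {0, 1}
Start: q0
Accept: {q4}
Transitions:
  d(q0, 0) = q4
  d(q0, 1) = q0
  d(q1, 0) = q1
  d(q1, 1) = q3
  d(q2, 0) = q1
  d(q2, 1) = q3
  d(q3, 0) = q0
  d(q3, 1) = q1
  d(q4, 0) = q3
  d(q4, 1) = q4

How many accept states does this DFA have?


Accept states listed: {q4}
Counting: q4(1)

1


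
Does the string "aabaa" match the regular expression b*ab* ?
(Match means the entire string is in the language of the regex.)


|string| = 5; first = 'a'; last = 'a'

No, "aabaa" does not match b*ab*


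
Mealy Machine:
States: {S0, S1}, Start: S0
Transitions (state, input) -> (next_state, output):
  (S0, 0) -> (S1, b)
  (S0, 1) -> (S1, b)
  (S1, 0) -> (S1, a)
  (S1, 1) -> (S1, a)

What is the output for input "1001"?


Step-by-step:
  (S0, 1) -> (S1, b)
  (S1, 0) -> (S1, a)
  (S1, 0) -> (S1, a)
  (S1, 1) -> (S1, a)

"baaa"


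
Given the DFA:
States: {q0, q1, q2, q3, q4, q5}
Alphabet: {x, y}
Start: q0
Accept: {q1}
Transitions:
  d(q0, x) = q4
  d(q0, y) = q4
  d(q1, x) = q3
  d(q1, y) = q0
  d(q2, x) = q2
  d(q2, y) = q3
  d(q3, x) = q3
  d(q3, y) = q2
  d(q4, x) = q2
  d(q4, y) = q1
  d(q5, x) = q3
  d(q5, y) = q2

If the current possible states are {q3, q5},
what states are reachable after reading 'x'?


Apply transition on 'x' from each current state:
  d(q3, x) = q3
  d(q5, x) = q3

{q3}


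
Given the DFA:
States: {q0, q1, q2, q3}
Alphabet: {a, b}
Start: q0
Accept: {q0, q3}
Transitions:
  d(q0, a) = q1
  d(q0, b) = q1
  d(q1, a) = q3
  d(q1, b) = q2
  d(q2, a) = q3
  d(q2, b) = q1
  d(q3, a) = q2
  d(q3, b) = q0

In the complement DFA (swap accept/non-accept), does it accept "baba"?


Trace: q0 -> q1 -> q3 -> q0 -> q1
Final: q1
Original accept: {q0, q3}
Complement: q1 is not in original accept

Yes, complement accepts (original rejects)


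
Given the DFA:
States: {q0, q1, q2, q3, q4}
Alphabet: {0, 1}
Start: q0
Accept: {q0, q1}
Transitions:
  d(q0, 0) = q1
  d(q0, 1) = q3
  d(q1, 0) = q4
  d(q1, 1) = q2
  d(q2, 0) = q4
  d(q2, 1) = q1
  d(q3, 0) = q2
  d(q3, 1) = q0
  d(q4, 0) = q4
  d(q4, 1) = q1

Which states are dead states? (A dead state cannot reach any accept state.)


Forward reachability from each state:
  q0 -> reaches accept state q0 (live)
  q1 -> reaches accept state q1 (live)
  q2 -> reaches accept state q1 (live)
  q3 -> reaches accept state q0 (live)
  q4 -> reaches accept state q1 (live)

None (all states can reach an accept state)


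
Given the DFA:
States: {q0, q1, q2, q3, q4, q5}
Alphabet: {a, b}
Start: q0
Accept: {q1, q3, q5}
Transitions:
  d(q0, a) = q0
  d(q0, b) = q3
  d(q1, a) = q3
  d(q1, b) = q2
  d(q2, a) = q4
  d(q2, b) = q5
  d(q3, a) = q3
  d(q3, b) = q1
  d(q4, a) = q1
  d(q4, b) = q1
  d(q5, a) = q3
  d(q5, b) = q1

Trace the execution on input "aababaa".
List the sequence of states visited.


Input: aababaa
d(q0, a) = q0
d(q0, a) = q0
d(q0, b) = q3
d(q3, a) = q3
d(q3, b) = q1
d(q1, a) = q3
d(q3, a) = q3


q0 -> q0 -> q0 -> q3 -> q3 -> q1 -> q3 -> q3


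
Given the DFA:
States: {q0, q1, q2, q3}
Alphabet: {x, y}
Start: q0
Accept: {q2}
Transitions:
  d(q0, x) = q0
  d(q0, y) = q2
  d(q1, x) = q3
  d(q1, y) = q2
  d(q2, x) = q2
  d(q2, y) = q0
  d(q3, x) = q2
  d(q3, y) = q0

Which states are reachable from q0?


BFS from q0:
  layer 0: {q0}
  layer 1: {q2}

{q0, q2}


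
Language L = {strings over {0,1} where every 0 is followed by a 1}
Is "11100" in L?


'00' present: True; ends with '0': True

No, "11100" is not in L


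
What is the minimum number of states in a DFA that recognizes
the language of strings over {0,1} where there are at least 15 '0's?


States: count = 0, 1, ..., 14, and a final '>= 15' state.
Total: 15 + 1 = 16. Accept = '>= 15' state.

16


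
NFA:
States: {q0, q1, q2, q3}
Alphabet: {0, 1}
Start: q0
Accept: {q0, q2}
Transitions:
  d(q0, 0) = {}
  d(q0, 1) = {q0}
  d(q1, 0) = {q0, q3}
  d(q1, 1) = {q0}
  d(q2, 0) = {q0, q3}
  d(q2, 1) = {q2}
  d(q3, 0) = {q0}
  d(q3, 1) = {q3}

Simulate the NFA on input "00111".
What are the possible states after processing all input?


Start: {q0}
  --0--> {}
  --0--> {}
  --1--> {}
  --1--> {}
  --1--> {}

{} (empty set, no valid transitions)


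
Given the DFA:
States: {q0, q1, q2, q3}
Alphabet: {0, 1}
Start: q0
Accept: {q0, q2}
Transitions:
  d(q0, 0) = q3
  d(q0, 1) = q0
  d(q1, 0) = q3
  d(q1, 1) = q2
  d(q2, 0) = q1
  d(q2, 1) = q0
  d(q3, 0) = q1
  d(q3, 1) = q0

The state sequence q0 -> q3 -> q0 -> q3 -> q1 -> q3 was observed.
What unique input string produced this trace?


Trace back each transition to find the symbol:
  q0 --[0]--> q3
  q3 --[1]--> q0
  q0 --[0]--> q3
  q3 --[0]--> q1
  q1 --[0]--> q3

"01000"


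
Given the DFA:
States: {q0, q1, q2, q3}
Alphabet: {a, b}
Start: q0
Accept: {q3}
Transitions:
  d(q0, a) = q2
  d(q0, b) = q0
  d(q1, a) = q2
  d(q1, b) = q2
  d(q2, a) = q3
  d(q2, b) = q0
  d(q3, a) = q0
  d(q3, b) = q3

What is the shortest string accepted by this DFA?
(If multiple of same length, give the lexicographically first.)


BFS by string length (lex-first path to each state shown):
  len 0: q0<-""
  len 1: q0<-"b", q2<-"a"
  len 2: q0<-"ab", q2<-"ba", q3<-"aa"
Found accept state at length 2.

"aa"


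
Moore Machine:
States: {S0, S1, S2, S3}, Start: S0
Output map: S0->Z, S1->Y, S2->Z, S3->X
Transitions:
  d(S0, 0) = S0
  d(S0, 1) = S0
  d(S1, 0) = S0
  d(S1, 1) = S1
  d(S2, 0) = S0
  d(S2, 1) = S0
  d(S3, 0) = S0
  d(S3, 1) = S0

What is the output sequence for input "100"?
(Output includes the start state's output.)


Start: S0 (output Z)
  --1--> S0 (output Z)
  --0--> S0 (output Z)
  --0--> S0 (output Z)

"ZZZZ"


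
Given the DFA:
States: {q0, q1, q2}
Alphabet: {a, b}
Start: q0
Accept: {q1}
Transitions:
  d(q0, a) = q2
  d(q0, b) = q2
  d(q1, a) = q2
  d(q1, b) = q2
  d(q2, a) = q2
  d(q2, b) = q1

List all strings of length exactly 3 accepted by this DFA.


All strings of length 3: 8 total
Accepted: 2

"aab", "bab"


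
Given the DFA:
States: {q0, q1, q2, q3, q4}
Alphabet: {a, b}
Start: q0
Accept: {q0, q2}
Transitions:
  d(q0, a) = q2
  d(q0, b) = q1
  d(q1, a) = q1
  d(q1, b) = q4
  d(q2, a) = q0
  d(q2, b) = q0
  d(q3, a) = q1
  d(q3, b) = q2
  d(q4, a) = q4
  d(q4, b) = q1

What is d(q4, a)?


Looking up transition d(q4, a)

q4


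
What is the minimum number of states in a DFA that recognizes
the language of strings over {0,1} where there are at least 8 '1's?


States: count = 0, 1, ..., 7, and a final '>= 8' state.
Total: 8 + 1 = 9. Accept = '>= 8' state.

9


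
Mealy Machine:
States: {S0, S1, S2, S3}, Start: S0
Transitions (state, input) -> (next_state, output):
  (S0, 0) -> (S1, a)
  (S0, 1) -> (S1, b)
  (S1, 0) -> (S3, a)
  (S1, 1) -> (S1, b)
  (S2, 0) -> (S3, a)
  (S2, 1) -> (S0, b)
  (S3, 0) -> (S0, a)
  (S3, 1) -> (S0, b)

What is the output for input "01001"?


Step-by-step:
  (S0, 0) -> (S1, a)
  (S1, 1) -> (S1, b)
  (S1, 0) -> (S3, a)
  (S3, 0) -> (S0, a)
  (S0, 1) -> (S1, b)

"abaab"


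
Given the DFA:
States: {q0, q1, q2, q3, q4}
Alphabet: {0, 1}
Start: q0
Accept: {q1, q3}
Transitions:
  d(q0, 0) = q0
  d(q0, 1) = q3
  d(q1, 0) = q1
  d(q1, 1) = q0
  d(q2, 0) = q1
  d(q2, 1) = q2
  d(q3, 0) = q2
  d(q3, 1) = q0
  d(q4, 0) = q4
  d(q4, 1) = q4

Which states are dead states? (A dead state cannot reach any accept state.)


Forward reachability from each state:
  q0 -> reaches accept state q1 (live)
  q1 -> reaches accept state q1 (live)
  q2 -> reaches accept state q1 (live)
  q3 -> reaches accept state q1 (live)
  q4 -> reaches {q4}, no accept state (dead)

{q4}


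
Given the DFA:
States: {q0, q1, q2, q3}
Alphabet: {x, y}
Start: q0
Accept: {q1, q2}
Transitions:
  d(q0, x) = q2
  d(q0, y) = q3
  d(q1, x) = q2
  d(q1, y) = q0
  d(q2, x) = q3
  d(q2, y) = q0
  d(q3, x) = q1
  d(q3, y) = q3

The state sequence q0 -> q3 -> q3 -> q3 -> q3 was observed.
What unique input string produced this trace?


Trace back each transition to find the symbol:
  q0 --[y]--> q3
  q3 --[y]--> q3
  q3 --[y]--> q3
  q3 --[y]--> q3

"yyyy"


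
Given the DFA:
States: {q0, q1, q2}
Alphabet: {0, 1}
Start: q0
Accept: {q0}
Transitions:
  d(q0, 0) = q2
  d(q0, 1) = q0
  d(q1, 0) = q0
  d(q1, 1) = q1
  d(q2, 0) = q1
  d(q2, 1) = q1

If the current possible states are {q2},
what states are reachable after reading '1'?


Apply transition on '1' from each current state:
  d(q2, 1) = q1

{q1}


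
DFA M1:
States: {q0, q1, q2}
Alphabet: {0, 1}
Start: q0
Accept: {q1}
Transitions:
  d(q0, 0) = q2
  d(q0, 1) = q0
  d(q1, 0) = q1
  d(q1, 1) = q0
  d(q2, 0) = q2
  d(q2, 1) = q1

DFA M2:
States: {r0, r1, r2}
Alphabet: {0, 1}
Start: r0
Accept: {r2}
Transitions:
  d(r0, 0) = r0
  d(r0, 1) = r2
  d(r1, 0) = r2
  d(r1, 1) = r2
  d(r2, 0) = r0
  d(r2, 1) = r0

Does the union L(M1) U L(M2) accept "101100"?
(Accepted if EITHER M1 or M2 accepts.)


M1: final=q2 accepted=False
M2: final=r0 accepted=False

No, union rejects (neither accepts)


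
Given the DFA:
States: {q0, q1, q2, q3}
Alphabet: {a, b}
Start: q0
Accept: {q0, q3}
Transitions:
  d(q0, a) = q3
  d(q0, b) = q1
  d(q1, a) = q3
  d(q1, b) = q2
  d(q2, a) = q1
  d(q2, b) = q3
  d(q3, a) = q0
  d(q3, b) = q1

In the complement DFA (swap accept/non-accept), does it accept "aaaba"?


Trace: q0 -> q3 -> q0 -> q3 -> q1 -> q3
Final: q3
Original accept: {q0, q3}
Complement: q3 is in original accept

No, complement rejects (original accepts)


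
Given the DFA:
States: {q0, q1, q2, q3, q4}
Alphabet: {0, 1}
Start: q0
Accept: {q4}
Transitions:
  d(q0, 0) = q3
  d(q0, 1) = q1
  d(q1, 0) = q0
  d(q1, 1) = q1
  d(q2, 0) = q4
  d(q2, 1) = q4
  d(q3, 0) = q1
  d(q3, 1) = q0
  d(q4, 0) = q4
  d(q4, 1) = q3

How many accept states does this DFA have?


Accept states listed: {q4}
Counting: q4(1)

1


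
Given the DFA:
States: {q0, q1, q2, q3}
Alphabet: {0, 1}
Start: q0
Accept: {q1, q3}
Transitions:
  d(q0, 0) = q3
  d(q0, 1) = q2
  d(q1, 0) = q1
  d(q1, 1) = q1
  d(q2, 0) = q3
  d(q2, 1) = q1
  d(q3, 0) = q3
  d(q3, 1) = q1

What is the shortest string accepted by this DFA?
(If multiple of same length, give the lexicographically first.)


BFS by string length (lex-first path to each state shown):
  len 0: q0<-""
  len 1: q2<-"1", q3<-"0"
Found accept state at length 1.

"0"


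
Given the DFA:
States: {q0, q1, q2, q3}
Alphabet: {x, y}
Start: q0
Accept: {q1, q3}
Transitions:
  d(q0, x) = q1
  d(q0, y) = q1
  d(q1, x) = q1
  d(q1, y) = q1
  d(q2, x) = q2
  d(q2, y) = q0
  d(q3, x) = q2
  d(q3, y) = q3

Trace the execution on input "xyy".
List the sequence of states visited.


Input: xyy
d(q0, x) = q1
d(q1, y) = q1
d(q1, y) = q1


q0 -> q1 -> q1 -> q1


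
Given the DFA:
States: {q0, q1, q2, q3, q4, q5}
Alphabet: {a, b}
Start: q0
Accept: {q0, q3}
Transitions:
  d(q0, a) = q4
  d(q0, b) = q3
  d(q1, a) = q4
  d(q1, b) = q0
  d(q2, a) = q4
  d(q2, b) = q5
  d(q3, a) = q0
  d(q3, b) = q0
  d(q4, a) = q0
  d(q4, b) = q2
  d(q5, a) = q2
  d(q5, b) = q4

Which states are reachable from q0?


BFS from q0:
  layer 0: {q0}
  layer 1: {q3, q4}
  layer 2: {q2}
  layer 3: {q5}

{q0, q2, q3, q4, q5}


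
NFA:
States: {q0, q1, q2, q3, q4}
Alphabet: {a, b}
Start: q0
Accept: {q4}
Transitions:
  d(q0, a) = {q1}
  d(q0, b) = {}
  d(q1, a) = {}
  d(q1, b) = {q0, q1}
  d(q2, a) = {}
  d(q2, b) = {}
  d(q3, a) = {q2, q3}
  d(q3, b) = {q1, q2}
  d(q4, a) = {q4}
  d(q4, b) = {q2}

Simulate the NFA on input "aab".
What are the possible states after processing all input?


Start: {q0}
  --a--> {q1}
  --a--> {}
  --b--> {}

{} (empty set, no valid transitions)


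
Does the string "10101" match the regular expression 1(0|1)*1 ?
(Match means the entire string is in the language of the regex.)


|string| = 5; first = '1'; last = '1'

Yes, "10101" matches 1(0|1)*1


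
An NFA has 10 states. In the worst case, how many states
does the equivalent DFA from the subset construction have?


Subset construction: one DFA state per subset of NFA states.
2^10 = 1024

1024


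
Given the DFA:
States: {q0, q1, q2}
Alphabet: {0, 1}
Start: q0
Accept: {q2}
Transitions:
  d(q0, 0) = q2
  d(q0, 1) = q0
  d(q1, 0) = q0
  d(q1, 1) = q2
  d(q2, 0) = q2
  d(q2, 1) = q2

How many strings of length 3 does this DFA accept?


Enumerating all length-3 strings:
  "000" -> q2 [accept]
  "001" -> q2 [accept]
  "010" -> q2 [accept]
  "011" -> q2 [accept]
  "100" -> q2 [accept]
  "101" -> q2 [accept]
  "110" -> q2 [accept]
  "111" -> q0 [reject]

7 out of 8


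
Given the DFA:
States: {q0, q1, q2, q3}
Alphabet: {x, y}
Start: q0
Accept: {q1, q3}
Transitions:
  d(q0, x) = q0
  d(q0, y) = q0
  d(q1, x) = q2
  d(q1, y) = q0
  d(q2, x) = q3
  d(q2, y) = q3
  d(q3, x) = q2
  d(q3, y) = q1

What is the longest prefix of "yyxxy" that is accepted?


Run the DFA, marking each prefix where the state is accepting:
  "" -> q0 [reject]
  "y" -> q0 [reject]
  "yy" -> q0 [reject]
  "yyx" -> q0 [reject]
  "yyxx" -> q0 [reject]
  "yyxxy" -> q0 [reject]

No prefix is accepted


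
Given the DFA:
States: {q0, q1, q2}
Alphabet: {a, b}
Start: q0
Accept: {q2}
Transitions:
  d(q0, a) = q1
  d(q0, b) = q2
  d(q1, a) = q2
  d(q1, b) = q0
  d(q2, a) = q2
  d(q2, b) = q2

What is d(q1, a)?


Looking up transition d(q1, a)

q2


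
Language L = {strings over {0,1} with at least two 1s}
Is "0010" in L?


count('1') = 1

No, "0010" is not in L


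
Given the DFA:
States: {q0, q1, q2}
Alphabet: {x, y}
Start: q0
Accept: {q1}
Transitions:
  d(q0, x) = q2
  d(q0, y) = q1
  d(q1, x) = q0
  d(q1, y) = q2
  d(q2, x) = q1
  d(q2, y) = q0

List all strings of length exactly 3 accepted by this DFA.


All strings of length 3: 8 total
Accepted: 3

"xyy", "yxy", "yyx"


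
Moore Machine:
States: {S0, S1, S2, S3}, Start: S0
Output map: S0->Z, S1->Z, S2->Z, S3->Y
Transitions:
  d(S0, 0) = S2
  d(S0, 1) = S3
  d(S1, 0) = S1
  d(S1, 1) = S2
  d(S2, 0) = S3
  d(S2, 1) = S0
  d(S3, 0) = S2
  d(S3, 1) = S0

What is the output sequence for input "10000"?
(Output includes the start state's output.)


Start: S0 (output Z)
  --1--> S3 (output Y)
  --0--> S2 (output Z)
  --0--> S3 (output Y)
  --0--> S2 (output Z)
  --0--> S3 (output Y)

"ZYZYZY"


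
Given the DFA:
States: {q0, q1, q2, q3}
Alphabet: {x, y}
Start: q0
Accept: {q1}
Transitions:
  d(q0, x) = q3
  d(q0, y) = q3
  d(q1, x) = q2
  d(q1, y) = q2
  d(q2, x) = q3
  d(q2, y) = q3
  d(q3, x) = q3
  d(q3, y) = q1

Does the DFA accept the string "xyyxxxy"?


Trace: q0 -> q3 -> q1 -> q2 -> q3 -> q3 -> q3 -> q1
Final state: q1
Accept states: {q1}

Yes, accepted (final state q1 is an accept state)


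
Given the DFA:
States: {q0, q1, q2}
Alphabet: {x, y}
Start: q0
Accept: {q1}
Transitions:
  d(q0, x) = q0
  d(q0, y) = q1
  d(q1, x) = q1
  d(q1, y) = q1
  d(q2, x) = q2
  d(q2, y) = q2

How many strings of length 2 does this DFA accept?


Enumerating all length-2 strings:
  "xx" -> q0 [reject]
  "xy" -> q1 [accept]
  "yx" -> q1 [accept]
  "yy" -> q1 [accept]

3 out of 4


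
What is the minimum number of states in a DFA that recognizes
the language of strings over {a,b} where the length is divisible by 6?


States track (length) mod 6.
Need 6 states: one per remainder 0..5; accept = remainder 0.

6


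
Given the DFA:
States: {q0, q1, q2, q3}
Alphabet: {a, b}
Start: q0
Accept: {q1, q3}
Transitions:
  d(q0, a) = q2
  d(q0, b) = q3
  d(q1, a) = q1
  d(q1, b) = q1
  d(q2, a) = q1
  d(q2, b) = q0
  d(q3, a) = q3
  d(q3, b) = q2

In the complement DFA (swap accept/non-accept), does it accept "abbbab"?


Trace: q0 -> q2 -> q0 -> q3 -> q2 -> q1 -> q1
Final: q1
Original accept: {q1, q3}
Complement: q1 is in original accept

No, complement rejects (original accepts)


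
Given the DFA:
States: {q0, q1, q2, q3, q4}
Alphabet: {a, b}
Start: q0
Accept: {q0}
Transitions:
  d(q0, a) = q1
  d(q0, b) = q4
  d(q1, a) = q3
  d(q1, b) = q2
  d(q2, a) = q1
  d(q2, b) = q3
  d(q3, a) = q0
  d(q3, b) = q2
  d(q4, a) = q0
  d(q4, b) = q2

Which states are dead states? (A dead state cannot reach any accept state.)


Forward reachability from each state:
  q0 -> reaches accept state q0 (live)
  q1 -> reaches accept state q0 (live)
  q2 -> reaches accept state q0 (live)
  q3 -> reaches accept state q0 (live)
  q4 -> reaches accept state q0 (live)

None (all states can reach an accept state)


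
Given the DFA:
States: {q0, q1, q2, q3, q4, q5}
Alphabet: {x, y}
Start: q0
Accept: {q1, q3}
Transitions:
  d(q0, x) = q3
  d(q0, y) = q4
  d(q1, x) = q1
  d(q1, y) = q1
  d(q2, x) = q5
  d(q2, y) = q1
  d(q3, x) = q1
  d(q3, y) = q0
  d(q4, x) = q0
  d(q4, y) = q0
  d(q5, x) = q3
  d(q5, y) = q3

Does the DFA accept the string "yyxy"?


Trace: q0 -> q4 -> q0 -> q3 -> q0
Final state: q0
Accept states: {q1, q3}

No, rejected (final state q0 is not an accept state)


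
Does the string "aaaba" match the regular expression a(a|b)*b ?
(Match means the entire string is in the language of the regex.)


|string| = 5; first = 'a'; last = 'a'

No, "aaaba" does not match a(a|b)*b


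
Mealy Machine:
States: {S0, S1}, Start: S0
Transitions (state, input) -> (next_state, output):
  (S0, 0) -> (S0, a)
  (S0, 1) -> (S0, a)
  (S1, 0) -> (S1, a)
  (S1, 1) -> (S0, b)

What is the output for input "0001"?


Step-by-step:
  (S0, 0) -> (S0, a)
  (S0, 0) -> (S0, a)
  (S0, 0) -> (S0, a)
  (S0, 1) -> (S0, a)

"aaaa"


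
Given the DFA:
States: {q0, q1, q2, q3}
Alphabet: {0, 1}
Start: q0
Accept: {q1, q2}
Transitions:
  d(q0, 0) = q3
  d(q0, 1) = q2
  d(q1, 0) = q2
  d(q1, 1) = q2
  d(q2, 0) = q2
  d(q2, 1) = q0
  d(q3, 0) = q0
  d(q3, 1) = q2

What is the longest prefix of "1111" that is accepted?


Run the DFA, marking each prefix where the state is accepting:
  "" -> q0 [reject]
  "1" -> q2 [accept]
  "11" -> q0 [reject]
  "111" -> q2 [accept]
  "1111" -> q0 [reject]

"111"


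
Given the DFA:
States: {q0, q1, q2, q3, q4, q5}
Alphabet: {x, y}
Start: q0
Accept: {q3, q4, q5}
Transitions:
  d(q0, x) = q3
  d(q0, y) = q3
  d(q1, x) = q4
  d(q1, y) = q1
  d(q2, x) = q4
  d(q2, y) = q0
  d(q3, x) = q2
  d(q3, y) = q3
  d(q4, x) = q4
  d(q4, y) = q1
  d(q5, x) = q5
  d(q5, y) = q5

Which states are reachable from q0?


BFS from q0:
  layer 0: {q0}
  layer 1: {q3}
  layer 2: {q2}
  layer 3: {q4}
  layer 4: {q1}

{q0, q1, q2, q3, q4}


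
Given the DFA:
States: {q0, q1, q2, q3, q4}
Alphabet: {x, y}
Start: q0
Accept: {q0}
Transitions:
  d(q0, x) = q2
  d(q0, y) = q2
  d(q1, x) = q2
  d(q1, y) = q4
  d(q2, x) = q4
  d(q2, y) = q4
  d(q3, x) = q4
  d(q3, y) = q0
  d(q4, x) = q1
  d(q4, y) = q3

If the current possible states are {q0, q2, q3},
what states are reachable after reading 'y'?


Apply transition on 'y' from each current state:
  d(q0, y) = q2
  d(q2, y) = q4
  d(q3, y) = q0

{q0, q2, q4}


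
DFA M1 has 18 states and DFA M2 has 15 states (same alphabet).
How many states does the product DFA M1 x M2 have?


Product construction pairs every M1 state with every M2 state.
18 * 15 = 270

270


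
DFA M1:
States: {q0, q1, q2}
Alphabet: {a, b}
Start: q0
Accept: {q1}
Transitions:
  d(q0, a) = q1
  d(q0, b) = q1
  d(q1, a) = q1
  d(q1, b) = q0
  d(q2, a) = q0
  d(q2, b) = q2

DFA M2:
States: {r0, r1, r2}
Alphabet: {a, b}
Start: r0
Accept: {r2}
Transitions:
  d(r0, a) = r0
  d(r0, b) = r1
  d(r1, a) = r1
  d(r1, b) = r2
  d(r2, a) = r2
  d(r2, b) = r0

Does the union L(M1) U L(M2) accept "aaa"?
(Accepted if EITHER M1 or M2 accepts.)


M1: final=q1 accepted=True
M2: final=r0 accepted=False

Yes, union accepts


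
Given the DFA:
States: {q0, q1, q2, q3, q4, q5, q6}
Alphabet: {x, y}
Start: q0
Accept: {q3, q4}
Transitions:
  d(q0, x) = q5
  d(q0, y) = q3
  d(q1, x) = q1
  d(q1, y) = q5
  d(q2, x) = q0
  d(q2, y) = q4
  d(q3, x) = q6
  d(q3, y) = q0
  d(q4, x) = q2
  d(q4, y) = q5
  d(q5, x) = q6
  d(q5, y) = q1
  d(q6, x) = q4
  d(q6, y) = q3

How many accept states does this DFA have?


Accept states listed: {q3, q4}
Counting: q3(1) q4(2)

2


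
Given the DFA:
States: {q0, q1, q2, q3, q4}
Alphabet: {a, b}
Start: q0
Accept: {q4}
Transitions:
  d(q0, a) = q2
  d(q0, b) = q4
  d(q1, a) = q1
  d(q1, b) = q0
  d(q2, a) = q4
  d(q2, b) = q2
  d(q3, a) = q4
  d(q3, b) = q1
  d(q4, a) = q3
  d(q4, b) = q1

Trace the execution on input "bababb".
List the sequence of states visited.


Input: bababb
d(q0, b) = q4
d(q4, a) = q3
d(q3, b) = q1
d(q1, a) = q1
d(q1, b) = q0
d(q0, b) = q4


q0 -> q4 -> q3 -> q1 -> q1 -> q0 -> q4


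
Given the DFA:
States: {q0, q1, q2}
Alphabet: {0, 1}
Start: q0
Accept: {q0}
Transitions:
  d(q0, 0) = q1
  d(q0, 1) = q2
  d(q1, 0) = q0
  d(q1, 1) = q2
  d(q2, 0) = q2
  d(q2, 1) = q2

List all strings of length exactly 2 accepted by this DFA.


All strings of length 2: 4 total
Accepted: 1

"00"


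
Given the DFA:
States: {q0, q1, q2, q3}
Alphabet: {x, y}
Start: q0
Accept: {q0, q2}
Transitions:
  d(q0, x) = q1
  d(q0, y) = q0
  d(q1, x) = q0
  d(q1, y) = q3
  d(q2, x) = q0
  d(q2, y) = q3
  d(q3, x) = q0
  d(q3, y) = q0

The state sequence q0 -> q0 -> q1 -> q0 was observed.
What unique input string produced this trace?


Trace back each transition to find the symbol:
  q0 --[y]--> q0
  q0 --[x]--> q1
  q1 --[x]--> q0

"yxx"


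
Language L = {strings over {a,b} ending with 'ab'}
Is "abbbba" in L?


last two symbols = 'ba'

No, "abbbba" is not in L


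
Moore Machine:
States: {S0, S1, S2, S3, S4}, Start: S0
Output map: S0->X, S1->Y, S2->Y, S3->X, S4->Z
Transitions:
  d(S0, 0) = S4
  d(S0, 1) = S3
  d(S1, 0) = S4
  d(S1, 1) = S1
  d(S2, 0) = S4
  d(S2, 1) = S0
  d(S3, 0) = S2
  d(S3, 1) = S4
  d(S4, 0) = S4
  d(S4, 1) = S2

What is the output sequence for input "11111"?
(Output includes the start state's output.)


Start: S0 (output X)
  --1--> S3 (output X)
  --1--> S4 (output Z)
  --1--> S2 (output Y)
  --1--> S0 (output X)
  --1--> S3 (output X)

"XXZYXX"


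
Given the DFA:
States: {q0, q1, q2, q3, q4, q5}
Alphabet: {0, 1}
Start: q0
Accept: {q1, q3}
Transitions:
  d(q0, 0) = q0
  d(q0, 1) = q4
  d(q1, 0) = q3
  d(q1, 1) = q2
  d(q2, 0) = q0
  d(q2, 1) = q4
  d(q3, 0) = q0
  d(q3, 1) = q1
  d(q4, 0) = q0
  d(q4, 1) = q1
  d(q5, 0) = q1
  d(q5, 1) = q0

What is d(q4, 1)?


Looking up transition d(q4, 1)

q1


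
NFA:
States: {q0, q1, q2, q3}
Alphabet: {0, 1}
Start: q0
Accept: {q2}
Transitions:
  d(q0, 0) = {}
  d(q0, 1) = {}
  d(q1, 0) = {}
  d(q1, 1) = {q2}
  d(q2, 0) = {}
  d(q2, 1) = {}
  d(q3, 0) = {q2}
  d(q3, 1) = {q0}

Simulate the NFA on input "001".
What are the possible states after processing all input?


Start: {q0}
  --0--> {}
  --0--> {}
  --1--> {}

{} (empty set, no valid transitions)


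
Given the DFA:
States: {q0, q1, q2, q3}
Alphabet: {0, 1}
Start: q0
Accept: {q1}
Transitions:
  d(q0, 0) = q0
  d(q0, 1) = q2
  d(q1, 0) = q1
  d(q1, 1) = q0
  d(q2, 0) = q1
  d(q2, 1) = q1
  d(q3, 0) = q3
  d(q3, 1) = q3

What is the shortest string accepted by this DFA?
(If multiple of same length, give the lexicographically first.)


BFS by string length (lex-first path to each state shown):
  len 0: q0<-""
  len 1: q0<-"0", q2<-"1"
  len 2: q0<-"00", q1<-"10", q2<-"01"
Found accept state at length 2.

"10"


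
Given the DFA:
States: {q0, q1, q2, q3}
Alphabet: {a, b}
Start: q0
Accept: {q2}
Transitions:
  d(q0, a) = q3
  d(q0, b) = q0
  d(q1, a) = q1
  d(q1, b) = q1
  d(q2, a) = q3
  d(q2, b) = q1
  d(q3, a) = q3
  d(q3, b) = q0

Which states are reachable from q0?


BFS from q0:
  layer 0: {q0}
  layer 1: {q3}

{q0, q3}


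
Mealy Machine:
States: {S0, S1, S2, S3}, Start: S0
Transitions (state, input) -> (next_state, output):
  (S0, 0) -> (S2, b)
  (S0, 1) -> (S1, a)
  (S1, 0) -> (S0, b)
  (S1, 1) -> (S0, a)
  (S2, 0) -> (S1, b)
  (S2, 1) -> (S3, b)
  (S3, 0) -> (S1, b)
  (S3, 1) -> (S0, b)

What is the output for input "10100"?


Step-by-step:
  (S0, 1) -> (S1, a)
  (S1, 0) -> (S0, b)
  (S0, 1) -> (S1, a)
  (S1, 0) -> (S0, b)
  (S0, 0) -> (S2, b)

"ababb"


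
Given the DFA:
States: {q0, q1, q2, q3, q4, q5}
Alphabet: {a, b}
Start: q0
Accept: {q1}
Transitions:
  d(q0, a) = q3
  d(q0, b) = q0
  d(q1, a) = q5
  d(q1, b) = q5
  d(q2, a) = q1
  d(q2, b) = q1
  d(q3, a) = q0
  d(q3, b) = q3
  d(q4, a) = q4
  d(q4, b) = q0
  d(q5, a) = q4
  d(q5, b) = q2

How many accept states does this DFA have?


Accept states listed: {q1}
Counting: q1(1)

1


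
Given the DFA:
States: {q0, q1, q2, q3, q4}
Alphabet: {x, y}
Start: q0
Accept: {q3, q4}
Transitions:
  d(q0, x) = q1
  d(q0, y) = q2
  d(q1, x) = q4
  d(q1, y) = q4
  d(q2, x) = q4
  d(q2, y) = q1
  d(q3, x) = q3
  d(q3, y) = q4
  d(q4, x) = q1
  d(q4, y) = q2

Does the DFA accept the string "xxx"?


Trace: q0 -> q1 -> q4 -> q1
Final state: q1
Accept states: {q3, q4}

No, rejected (final state q1 is not an accept state)


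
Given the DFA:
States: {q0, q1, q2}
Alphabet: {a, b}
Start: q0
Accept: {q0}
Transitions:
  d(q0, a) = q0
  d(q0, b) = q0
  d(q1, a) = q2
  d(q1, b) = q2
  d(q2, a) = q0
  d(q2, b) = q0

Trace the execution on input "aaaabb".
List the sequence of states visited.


Input: aaaabb
d(q0, a) = q0
d(q0, a) = q0
d(q0, a) = q0
d(q0, a) = q0
d(q0, b) = q0
d(q0, b) = q0


q0 -> q0 -> q0 -> q0 -> q0 -> q0 -> q0


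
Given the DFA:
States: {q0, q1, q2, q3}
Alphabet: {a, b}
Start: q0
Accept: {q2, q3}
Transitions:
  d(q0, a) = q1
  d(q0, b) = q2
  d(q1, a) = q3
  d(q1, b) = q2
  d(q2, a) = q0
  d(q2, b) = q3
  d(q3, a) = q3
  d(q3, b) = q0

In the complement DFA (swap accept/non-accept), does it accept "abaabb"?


Trace: q0 -> q1 -> q2 -> q0 -> q1 -> q2 -> q3
Final: q3
Original accept: {q2, q3}
Complement: q3 is in original accept

No, complement rejects (original accepts)


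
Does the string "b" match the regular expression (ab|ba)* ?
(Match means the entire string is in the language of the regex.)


|string| = 1; first = 'b'; last = 'b'

No, "b" does not match (ab|ba)*


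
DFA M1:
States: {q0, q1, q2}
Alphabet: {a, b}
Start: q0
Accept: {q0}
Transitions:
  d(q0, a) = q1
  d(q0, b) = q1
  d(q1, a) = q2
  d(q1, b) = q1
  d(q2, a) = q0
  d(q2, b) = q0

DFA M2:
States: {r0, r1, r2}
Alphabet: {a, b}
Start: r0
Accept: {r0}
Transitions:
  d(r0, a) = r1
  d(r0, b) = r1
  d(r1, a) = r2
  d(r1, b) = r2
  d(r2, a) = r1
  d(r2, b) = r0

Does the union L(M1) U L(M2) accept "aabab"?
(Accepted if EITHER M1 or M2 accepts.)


M1: final=q1 accepted=False
M2: final=r2 accepted=False

No, union rejects (neither accepts)


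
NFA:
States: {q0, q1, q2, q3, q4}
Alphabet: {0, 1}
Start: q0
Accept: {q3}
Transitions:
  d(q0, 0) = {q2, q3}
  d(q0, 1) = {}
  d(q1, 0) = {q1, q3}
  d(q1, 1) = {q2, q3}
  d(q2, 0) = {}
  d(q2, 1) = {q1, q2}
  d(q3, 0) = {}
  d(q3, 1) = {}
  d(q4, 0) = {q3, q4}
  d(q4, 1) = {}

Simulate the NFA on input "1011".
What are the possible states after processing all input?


Start: {q0}
  --1--> {}
  --0--> {}
  --1--> {}
  --1--> {}

{} (empty set, no valid transitions)


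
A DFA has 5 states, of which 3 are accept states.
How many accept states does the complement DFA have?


Complement swaps accept and non-accept states.
5 - 3 = 2

2


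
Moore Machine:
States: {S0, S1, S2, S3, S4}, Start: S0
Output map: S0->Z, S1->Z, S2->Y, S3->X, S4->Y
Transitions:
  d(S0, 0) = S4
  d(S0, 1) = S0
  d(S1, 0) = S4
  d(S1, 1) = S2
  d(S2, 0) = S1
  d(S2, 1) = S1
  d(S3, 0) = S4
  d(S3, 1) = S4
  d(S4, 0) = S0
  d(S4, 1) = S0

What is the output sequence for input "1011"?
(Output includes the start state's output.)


Start: S0 (output Z)
  --1--> S0 (output Z)
  --0--> S4 (output Y)
  --1--> S0 (output Z)
  --1--> S0 (output Z)

"ZZYZZ"


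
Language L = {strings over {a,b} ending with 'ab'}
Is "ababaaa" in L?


last two symbols = 'aa'

No, "ababaaa" is not in L


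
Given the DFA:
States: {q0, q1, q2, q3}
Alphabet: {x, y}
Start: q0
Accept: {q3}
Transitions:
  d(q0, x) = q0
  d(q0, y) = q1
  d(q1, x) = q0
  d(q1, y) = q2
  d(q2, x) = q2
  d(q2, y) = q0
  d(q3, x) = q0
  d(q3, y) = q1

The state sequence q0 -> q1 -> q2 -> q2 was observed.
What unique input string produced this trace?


Trace back each transition to find the symbol:
  q0 --[y]--> q1
  q1 --[y]--> q2
  q2 --[x]--> q2

"yyx"


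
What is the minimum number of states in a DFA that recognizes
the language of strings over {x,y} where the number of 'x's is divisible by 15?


States track (count of 'x') mod 15.
Need 15 states: one per remainder 0..14; accept = remainder 0.

15


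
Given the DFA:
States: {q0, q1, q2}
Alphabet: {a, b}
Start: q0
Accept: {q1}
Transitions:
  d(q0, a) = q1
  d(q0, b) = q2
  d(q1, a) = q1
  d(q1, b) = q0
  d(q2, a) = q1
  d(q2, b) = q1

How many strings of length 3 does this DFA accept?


Enumerating all length-3 strings:
  "aaa" -> q1 [accept]
  "aab" -> q0 [reject]
  "aba" -> q1 [accept]
  "abb" -> q2 [reject]
  "baa" -> q1 [accept]
  "bab" -> q0 [reject]
  "bba" -> q1 [accept]
  "bbb" -> q0 [reject]

4 out of 8


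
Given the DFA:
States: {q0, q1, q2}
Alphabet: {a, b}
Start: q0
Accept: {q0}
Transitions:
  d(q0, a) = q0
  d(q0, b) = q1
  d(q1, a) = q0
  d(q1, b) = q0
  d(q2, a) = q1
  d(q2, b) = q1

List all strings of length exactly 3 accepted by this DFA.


All strings of length 3: 8 total
Accepted: 5

"aaa", "aba", "abb", "baa", "bba"


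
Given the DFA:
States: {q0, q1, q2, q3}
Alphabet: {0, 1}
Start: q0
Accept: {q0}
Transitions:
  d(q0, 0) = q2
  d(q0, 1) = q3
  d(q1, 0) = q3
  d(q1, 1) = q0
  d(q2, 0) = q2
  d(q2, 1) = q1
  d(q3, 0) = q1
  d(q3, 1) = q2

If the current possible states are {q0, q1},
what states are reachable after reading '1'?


Apply transition on '1' from each current state:
  d(q0, 1) = q3
  d(q1, 1) = q0

{q0, q3}


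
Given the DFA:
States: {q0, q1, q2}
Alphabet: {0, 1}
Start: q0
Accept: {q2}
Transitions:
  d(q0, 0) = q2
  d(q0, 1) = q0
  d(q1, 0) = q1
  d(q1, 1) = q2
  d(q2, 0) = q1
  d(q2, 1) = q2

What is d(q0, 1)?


Looking up transition d(q0, 1)

q0


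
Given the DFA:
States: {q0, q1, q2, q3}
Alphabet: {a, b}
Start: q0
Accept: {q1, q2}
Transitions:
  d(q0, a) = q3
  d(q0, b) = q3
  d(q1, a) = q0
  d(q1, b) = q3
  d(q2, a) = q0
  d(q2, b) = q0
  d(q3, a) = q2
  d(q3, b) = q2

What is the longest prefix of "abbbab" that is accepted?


Run the DFA, marking each prefix where the state is accepting:
  "" -> q0 [reject]
  "a" -> q3 [reject]
  "ab" -> q2 [accept]
  "abb" -> q0 [reject]
  "abbb" -> q3 [reject]
  "abbba" -> q2 [accept]
  "abbbab" -> q0 [reject]

"abbba"


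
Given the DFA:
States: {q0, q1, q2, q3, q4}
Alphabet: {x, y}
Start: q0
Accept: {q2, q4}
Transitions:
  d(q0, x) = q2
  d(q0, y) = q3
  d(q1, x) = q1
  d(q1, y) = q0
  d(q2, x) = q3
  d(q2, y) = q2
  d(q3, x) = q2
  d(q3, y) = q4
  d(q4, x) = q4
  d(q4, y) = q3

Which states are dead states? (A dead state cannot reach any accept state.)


Forward reachability from each state:
  q0 -> reaches accept state q2 (live)
  q1 -> reaches accept state q2 (live)
  q2 -> reaches accept state q2 (live)
  q3 -> reaches accept state q2 (live)
  q4 -> reaches accept state q2 (live)

None (all states can reach an accept state)


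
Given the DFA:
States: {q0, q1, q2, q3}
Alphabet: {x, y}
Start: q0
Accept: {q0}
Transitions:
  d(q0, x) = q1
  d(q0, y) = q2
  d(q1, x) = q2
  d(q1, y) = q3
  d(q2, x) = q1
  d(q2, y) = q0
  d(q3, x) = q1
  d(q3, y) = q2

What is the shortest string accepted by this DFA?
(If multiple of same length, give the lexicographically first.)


BFS by string length (lex-first path to each state shown):
  len 0: q0<-""
Found accept state at length 0.

"" (empty string)


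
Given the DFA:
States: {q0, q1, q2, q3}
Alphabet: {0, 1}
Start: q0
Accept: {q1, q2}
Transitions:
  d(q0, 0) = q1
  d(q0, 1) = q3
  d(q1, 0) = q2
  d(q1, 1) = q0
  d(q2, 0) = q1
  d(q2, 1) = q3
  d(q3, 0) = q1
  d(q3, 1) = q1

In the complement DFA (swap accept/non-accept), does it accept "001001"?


Trace: q0 -> q1 -> q2 -> q3 -> q1 -> q2 -> q3
Final: q3
Original accept: {q1, q2}
Complement: q3 is not in original accept

Yes, complement accepts (original rejects)


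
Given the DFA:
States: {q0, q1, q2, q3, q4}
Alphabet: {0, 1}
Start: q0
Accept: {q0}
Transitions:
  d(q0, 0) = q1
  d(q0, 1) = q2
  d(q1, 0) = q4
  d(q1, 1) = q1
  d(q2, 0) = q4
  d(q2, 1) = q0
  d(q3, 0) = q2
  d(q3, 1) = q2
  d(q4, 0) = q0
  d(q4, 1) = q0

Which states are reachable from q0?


BFS from q0:
  layer 0: {q0}
  layer 1: {q1, q2}
  layer 2: {q4}

{q0, q1, q2, q4}


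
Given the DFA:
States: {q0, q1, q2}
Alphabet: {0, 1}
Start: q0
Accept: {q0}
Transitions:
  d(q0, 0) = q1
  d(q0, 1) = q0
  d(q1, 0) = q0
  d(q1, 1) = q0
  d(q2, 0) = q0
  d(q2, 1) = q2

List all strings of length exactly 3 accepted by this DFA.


All strings of length 3: 8 total
Accepted: 5

"001", "011", "100", "101", "111"


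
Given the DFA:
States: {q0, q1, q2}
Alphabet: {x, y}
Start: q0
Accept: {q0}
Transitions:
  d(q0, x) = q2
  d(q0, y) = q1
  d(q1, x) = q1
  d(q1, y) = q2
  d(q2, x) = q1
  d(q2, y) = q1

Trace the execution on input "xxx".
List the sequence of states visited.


Input: xxx
d(q0, x) = q2
d(q2, x) = q1
d(q1, x) = q1


q0 -> q2 -> q1 -> q1


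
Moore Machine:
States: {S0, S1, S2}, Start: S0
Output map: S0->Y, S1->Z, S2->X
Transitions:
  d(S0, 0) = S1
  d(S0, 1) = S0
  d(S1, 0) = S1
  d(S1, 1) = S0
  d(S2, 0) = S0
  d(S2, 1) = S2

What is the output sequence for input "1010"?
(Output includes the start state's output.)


Start: S0 (output Y)
  --1--> S0 (output Y)
  --0--> S1 (output Z)
  --1--> S0 (output Y)
  --0--> S1 (output Z)

"YYZYZ"


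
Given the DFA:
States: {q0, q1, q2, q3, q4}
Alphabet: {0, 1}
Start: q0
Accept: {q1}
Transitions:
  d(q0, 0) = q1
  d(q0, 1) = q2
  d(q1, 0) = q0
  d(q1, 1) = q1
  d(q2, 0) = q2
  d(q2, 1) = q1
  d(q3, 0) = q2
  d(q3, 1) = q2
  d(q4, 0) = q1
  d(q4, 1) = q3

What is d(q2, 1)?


Looking up transition d(q2, 1)

q1


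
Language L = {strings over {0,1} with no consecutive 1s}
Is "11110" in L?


'11' occurs at index 0

No, "11110" is not in L


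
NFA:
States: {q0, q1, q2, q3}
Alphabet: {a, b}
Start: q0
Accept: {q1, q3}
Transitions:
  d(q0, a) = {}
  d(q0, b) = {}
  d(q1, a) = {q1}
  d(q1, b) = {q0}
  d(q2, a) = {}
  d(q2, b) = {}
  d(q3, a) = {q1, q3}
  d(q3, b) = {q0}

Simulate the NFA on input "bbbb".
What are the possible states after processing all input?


Start: {q0}
  --b--> {}
  --b--> {}
  --b--> {}
  --b--> {}

{} (empty set, no valid transitions)


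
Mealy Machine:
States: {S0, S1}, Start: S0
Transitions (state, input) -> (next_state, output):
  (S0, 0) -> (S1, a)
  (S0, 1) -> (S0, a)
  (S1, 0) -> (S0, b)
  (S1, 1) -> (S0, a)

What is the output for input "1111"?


Step-by-step:
  (S0, 1) -> (S0, a)
  (S0, 1) -> (S0, a)
  (S0, 1) -> (S0, a)
  (S0, 1) -> (S0, a)

"aaaa"


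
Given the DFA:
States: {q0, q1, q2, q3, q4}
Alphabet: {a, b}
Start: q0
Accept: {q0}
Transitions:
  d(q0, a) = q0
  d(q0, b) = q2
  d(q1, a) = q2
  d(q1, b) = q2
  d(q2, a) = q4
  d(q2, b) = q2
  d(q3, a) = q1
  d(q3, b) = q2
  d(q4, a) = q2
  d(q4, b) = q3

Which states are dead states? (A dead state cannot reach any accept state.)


Forward reachability from each state:
  q0 -> reaches accept state q0 (live)
  q1 -> reaches {q1, q2, q3, q4}, no accept state (dead)
  q2 -> reaches {q1, q2, q3, q4}, no accept state (dead)
  q3 -> reaches {q1, q2, q3, q4}, no accept state (dead)
  q4 -> reaches {q1, q2, q3, q4}, no accept state (dead)

{q1, q2, q3, q4}


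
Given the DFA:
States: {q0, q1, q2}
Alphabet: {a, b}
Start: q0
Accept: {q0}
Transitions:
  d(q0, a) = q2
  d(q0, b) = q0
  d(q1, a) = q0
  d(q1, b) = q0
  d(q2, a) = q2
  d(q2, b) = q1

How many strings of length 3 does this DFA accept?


Enumerating all length-3 strings:
  "aaa" -> q2 [reject]
  "aab" -> q1 [reject]
  "aba" -> q0 [accept]
  "abb" -> q0 [accept]
  "baa" -> q2 [reject]
  "bab" -> q1 [reject]
  "bba" -> q2 [reject]
  "bbb" -> q0 [accept]

3 out of 8


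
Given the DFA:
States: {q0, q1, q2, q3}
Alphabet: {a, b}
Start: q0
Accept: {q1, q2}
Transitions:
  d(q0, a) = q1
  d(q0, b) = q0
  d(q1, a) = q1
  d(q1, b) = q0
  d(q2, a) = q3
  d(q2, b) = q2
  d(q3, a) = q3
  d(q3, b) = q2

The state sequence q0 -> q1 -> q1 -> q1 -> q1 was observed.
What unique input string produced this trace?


Trace back each transition to find the symbol:
  q0 --[a]--> q1
  q1 --[a]--> q1
  q1 --[a]--> q1
  q1 --[a]--> q1

"aaaa"


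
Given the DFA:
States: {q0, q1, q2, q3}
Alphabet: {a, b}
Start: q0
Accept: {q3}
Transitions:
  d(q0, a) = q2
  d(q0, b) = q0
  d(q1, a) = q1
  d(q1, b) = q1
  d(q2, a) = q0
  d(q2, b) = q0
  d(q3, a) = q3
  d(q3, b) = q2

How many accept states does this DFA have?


Accept states listed: {q3}
Counting: q3(1)

1


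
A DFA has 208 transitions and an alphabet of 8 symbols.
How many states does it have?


Each state has exactly one transition per symbol.
states = transitions / |alphabet| = 208 / 8 = 26

26


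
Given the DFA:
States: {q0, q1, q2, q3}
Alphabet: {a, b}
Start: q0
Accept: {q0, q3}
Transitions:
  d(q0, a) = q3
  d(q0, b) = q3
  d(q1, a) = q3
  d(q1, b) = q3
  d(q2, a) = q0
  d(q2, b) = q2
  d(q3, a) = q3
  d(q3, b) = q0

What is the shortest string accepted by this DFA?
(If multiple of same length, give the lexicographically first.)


BFS by string length (lex-first path to each state shown):
  len 0: q0<-""
Found accept state at length 0.

"" (empty string)


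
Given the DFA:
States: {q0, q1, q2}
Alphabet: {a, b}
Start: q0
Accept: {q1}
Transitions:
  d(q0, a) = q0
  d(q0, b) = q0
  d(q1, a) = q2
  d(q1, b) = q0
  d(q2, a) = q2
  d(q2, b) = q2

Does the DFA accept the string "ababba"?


Trace: q0 -> q0 -> q0 -> q0 -> q0 -> q0 -> q0
Final state: q0
Accept states: {q1}

No, rejected (final state q0 is not an accept state)


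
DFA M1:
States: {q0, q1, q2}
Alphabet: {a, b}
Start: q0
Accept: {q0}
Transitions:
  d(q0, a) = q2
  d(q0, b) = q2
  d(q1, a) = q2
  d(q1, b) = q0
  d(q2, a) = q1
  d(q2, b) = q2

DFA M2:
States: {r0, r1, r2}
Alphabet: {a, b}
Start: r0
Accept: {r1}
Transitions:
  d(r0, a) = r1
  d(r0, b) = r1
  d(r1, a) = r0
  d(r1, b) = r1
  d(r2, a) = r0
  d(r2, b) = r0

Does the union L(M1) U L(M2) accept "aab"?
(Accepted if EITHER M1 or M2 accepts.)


M1: final=q0 accepted=True
M2: final=r1 accepted=True

Yes, union accepts


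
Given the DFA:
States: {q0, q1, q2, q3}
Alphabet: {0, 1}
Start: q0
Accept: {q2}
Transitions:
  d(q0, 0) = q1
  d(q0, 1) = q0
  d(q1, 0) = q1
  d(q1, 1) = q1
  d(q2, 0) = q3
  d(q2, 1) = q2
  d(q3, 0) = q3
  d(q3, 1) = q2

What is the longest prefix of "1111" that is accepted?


Run the DFA, marking each prefix where the state is accepting:
  "" -> q0 [reject]
  "1" -> q0 [reject]
  "11" -> q0 [reject]
  "111" -> q0 [reject]
  "1111" -> q0 [reject]

No prefix is accepted


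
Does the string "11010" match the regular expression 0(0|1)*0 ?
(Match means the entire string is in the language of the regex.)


|string| = 5; first = '1'; last = '0'

No, "11010" does not match 0(0|1)*0


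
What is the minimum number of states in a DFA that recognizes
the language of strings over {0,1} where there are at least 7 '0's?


States: count = 0, 1, ..., 6, and a final '>= 7' state.
Total: 7 + 1 = 8. Accept = '>= 7' state.

8


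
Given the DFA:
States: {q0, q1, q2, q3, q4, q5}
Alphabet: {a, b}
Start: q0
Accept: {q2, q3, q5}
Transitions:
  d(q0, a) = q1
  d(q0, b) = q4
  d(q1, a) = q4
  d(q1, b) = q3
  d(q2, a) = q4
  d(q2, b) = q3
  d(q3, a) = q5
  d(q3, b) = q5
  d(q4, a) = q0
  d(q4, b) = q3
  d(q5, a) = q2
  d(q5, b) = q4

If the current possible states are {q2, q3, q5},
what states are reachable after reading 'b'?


Apply transition on 'b' from each current state:
  d(q2, b) = q3
  d(q3, b) = q5
  d(q5, b) = q4

{q3, q4, q5}
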